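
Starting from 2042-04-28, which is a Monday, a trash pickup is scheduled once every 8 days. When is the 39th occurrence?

The 39th occurrence is 38 intervals after the first: 38 × 8 = 304 days after 2042-04-28.
April has 30 days — 2 days to the end of April leaves 302.
May has 31 days (271 left).
June has 30 days (241 left).
July has 31 days (210 left).
August has 31 days (179 left).
September has 30 days (149 left).
October has 31 days (118 left).
November has 30 days (88 left).
December has 31 days (57 left).
January has 31 days (26 left).
26 days into February → 2043-02-26.

2043-02-26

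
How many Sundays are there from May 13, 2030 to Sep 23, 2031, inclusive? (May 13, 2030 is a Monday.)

May 13, 2030 is a Monday; the first Sunday on or after it is May 19, 2030 (6 days later).
From May 19, 2030 to Sep 23, 2031: 226 + 266 = 492 days (rest of 2030, to Sep 23, 2031 in 2031).
492 ÷ 7 = 70 full weeks with remainder 2, so 70 more Sundays after the first → 71.

71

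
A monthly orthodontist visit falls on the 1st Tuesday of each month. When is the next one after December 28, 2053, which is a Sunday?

January 6, 2054

December 2053 starts on a Monday, so its 1st Tuesday is December 2, 2053 (1 day in).
That is not after December 28, 2053, so look at January 2054.
January 2054 starts on a Thursday, so its 1st Tuesday is January 6, 2054 (5 days in).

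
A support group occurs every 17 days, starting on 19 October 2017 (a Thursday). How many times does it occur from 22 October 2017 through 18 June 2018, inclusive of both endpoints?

14

Occurrences land 17·i days after 19 October 2017 for i = 0, 1, 2, …
22 October 2017 is 3 days after the start; 3 ÷ 17 = 0 remainder 3; since the remainder is 3, round up to i = 1. First occurrence in the window: #2 on 5 November 2017 (1×17 = 17 days in).
18 June 2018 is 242 days after the start; 242 ÷ 17 = 14 remainder 4. Last occurrence in the window: #15 on 14 June 2018.
Occurrences #2 through #15: 14 in total.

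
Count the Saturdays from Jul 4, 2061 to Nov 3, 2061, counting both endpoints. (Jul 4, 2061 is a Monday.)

17

Jul 4, 2061 is a Monday; the first Saturday on or after it is Jul 9, 2061 (5 days later).
From Jul 9, 2061 to Nov 3, 2061: 22 + 31 + 30 + 31 + 3 = 117 days (rest of Jul, Aug, Sep, Oct, Nov).
117 ÷ 7 = 16 full weeks with remainder 5, so 16 more Saturdays after the first → 17.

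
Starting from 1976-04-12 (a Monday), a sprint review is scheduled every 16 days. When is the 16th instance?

The 16th occurrence is 15 intervals after the first: 15 × 16 = 240 days after 1976-04-12.
April has 30 days — 18 days to the end of April leaves 222.
May has 31 days (191 left).
June has 30 days (161 left).
July has 31 days (130 left).
August has 31 days (99 left).
September has 30 days (69 left).
October has 31 days (38 left).
November has 30 days (8 left).
8 days into December → 1976-12-08.

1976-12-08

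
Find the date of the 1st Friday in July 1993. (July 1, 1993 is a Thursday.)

July 1993 begins on a Thursday, so the first Friday is July 2 (1 day later).

1993-07-02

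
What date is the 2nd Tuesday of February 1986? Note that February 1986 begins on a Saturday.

11 February 1986

February 1986 begins on a Saturday, so the first Tuesday is February 4 (3 days later).
The 2nd Tuesday is 1 weeks later: 4 + 7 = 11.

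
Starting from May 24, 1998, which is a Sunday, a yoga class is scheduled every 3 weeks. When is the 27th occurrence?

The 27th occurrence is 26 intervals after the first: 26 × 21 = 546 days after May 24, 1998.
May has 31 days — 7 days to the end of May leaves 539.
From end of May to end of 1998 is 214 days (325 left).
January has 31 days (294 left).
February has 28 days (266 left).
March has 31 days (235 left).
April has 30 days (205 left).
May has 31 days (174 left).
June has 30 days (144 left).
July has 31 days (113 left).
August has 31 days (82 left).
September has 30 days (52 left).
October has 31 days (21 left).
21 days into November → November 21, 1999.

November 21, 1999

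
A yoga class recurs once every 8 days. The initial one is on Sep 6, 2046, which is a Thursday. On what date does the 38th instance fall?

The 38th occurrence is 37 intervals after the first: 37 × 8 = 296 days after Sep 6, 2046.
Sep has 30 days — 24 days to the end of Sep leaves 272.
Oct has 31 days (241 left).
Nov has 30 days (211 left).
Dec has 31 days (180 left).
Jan has 31 days (149 left).
Feb has 28 days (121 left).
Mar has 31 days (90 left).
Apr has 30 days (60 left).
May has 31 days (29 left).
29 days into Jun → Jun 29, 2047.

Jun 29, 2047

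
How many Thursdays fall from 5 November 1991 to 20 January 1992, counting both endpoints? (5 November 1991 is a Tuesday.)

5 November 1991 is a Tuesday; the first Thursday on or after it is 7 November 1991 (2 days later).
From 7 November 1991 to 20 January 1992: 23 + 31 + 20 = 74 days (rest of November, December, January).
74 ÷ 7 = 10 full weeks with remainder 4, so 10 more Thursdays after the first → 11.

11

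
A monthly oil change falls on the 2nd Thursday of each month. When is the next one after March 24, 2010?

March 2010 starts on a Monday; its first Thursday is the 4th, so the 2nd Thursday is the 11th — March 11, 2010.
That is not after March 24, 2010, so look at April 2010.
April 2010 starts on a Thursday; its first Thursday is the 1st, so the 2nd Thursday is the 8th — April 8, 2010.

April 8, 2010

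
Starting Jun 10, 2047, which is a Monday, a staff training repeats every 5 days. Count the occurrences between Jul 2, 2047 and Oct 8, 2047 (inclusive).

20

Occurrences land 5·i days after Jun 10, 2047 for i = 0, 1, 2, …
Jul 2, 2047 is 22 days after the start; 22 ÷ 5 = 4 remainder 2; since the remainder is 2, round up to i = 5. First occurrence in the window: #6 on Jul 5, 2047 (5×5 = 25 days in).
Oct 8, 2047 is 120 days after the start; 120 ÷ 5 = 24 remainder 0. Last occurrence in the window: #25 on Oct 8, 2047.
Occurrences #6 through #25: 20 in total.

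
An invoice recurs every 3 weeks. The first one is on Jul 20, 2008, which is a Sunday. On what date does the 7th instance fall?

Nov 23, 2008

The 7th occurrence is 6 intervals after the first: 6 × 21 = 126 days after Jul 20, 2008.
Jul has 31 days — 11 days to the end of Jul leaves 115.
Aug has 31 days (84 left).
Sep has 30 days (54 left).
Oct has 31 days (23 left).
23 days into Nov → Nov 23, 2008.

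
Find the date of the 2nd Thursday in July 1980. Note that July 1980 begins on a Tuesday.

10 July 1980

July 1980 begins on a Tuesday, so the first Thursday is July 3 (2 days later).
The 2nd Thursday is 1 weeks later: 3 + 7 = 10.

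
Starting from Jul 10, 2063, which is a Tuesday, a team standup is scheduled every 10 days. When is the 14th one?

The 14th occurrence is 13 intervals after the first: 13 × 10 = 130 days after Jul 10, 2063.
Jul has 31 days — 21 days to the end of Jul leaves 109.
Aug has 31 days (78 left).
Sep has 30 days (48 left).
Oct has 31 days (17 left).
17 days into Nov → Nov 17, 2063.

Nov 17, 2063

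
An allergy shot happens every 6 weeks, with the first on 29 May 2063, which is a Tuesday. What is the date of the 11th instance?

22 July 2064

The 11th occurrence is 10 intervals after the first: 10 × 42 = 420 days after 29 May 2063.
May has 31 days — 2 days to the end of May leaves 418.
From end of May to end of 2063 is 214 days (204 left).
January has 31 days (173 left).
February has 29 days (144 left).
March has 31 days (113 left).
April has 30 days (83 left).
May has 31 days (52 left).
June has 30 days (22 left).
22 days into July → 22 July 2064.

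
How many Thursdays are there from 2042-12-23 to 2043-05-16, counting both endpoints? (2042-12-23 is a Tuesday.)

21

2042-12-23 is a Tuesday; the first Thursday on or after it is 2042-12-25 (2 days later).
From 2042-12-25 to 2043-05-16: 6 + 31 + 28 + 31 + 30 + 16 = 142 days (rest of December, January, February, March, April, May).
142 ÷ 7 = 20 full weeks with remainder 2, so 20 more Thursdays after the first → 21.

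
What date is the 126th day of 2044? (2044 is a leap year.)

5 May 2044

January has 31 days (126 − 31 = 95 remain).
February has 29 days (95 − 29 = 66 remain).
March has 31 days (66 − 31 = 35 remain).
April has 30 days (35 − 30 = 5 remain).
5 into May → May 5.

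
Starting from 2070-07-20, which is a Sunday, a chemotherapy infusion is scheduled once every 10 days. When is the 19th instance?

2071-01-16

The 19th occurrence is 18 intervals after the first: 18 × 10 = 180 days after 2070-07-20.
July has 31 days — 11 days to the end of July leaves 169.
August has 31 days (138 left).
September has 30 days (108 left).
October has 31 days (77 left).
November has 30 days (47 left).
December has 31 days (16 left).
16 days into January → 2071-01-16.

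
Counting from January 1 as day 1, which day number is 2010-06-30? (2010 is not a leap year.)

Days in months before June: 31 + 28 + 31 + 30 + 31 = 151.
Plus 30 days into June → day 181.

181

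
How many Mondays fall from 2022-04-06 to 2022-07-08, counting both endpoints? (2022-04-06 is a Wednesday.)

13

2022-04-06 is a Wednesday; the first Monday on or after it is 2022-04-11 (5 days later).
From 2022-04-11 to 2022-07-08: 19 + 31 + 30 + 8 = 88 days (rest of April, May, June, July).
88 ÷ 7 = 12 full weeks with remainder 4, so 12 more Mondays after the first → 13.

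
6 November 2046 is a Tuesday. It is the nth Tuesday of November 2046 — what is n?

Day 6 falls in week ⌈6/7⌉ of the month.
Days 1–7 hold the 1st Tuesday, 8–14 the 2nd, 15–21 the 3rd, 22–28 the 4th, 29–31 the 5th.
6 is in the range for the 1st.

1st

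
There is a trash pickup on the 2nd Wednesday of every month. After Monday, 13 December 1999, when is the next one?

December 1999 starts on a Wednesday; its first Wednesday is the 1st, so the 2nd Wednesday is the 8th — 8 December 1999.
That is not after 13 December 1999, so look at January 2000.
January 2000 starts on a Saturday; its first Wednesday is the 5th, so the 2nd Wednesday is the 12th — 12 January 2000.

12 January 2000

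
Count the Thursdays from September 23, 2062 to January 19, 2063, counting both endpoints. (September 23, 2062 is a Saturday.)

September 23, 2062 is a Saturday; the first Thursday on or after it is September 28, 2062 (5 days later).
From September 28, 2062 to January 19, 2063: 2 + 31 + 30 + 31 + 19 = 113 days (rest of September, October, November, December, January).
113 ÷ 7 = 16 full weeks with remainder 1, so 16 more Thursdays after the first → 17.

17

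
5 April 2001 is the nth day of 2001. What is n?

Days in months before April: 31 + 28 + 31 = 90.
Plus 5 days into April → day 95.

95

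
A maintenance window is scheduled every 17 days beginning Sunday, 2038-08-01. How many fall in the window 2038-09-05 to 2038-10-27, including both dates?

Occurrences land 17·i days after 2038-08-01 for i = 0, 1, 2, …
2038-09-05 is 35 days after the start; 35 ÷ 17 = 2 remainder 1; since the remainder is 1, round up to i = 3. First occurrence in the window: #4 on 2038-09-21 (3×17 = 51 days in).
2038-10-27 is 87 days after the start; 87 ÷ 17 = 5 remainder 2. Last occurrence in the window: #6 on 2038-10-25.
Occurrences #4 through #6: 3 in total.

3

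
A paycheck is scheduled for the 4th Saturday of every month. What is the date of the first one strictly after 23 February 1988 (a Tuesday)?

27 February 1988

February 1988 starts on a Monday; its first Saturday is the 6th, so the 4th Saturday is the 27th — 27 February 1988.
27 February 1988 is after 23 February 1988, so that is the next one.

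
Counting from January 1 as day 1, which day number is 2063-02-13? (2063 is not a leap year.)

Days in months before February: 31 = 31.
Plus 13 days into February → day 44.

44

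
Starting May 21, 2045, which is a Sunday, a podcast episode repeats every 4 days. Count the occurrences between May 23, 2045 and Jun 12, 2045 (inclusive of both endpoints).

5

Occurrences land 4·i days after May 21, 2045 for i = 0, 1, 2, …
May 23, 2045 is 2 days after the start; 2 ÷ 4 = 0 remainder 2; since the remainder is 2, round up to i = 1. First occurrence in the window: #2 on May 25, 2045 (1×4 = 4 days in).
Jun 12, 2045 is 22 days after the start; 22 ÷ 4 = 5 remainder 2. Last occurrence in the window: #6 on Jun 10, 2045.
Occurrences #2 through #6: 5 in total.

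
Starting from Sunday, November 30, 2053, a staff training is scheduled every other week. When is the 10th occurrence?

The 10th occurrence is 9 intervals after the first: 9 × 14 = 126 days after November 30, 2053.
November has 30 days — 0 days to the end of November leaves 126.
December has 31 days (95 left).
January has 31 days (64 left).
February has 28 days (36 left).
March has 31 days (5 left).
5 days into April → April 5, 2054.

April 5, 2054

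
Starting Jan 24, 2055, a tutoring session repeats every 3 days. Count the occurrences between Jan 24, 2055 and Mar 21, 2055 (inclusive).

19

Occurrences land 3·i days after Jan 24, 2055 for i = 0, 1, 2, …
The window opens on the start date, so the first occurrence inside is #1 on Jan 24, 2055.
Mar 21, 2055 is 56 days after the start; 56 ÷ 3 = 18 remainder 2. Last occurrence in the window: #19 on Mar 19, 2055.
Occurrences #1 through #19: 19 in total.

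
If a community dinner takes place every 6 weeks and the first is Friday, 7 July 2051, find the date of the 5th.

The 5th occurrence is 4 intervals after the first: 4 × 42 = 168 days after 7 July 2051.
July has 31 days — 24 days to the end of July leaves 144.
August has 31 days (113 left).
September has 30 days (83 left).
October has 31 days (52 left).
November has 30 days (22 left).
22 days into December → 22 December 2051.

22 December 2051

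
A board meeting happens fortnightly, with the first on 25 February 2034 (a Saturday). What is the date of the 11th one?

15 July 2034

The 11th occurrence is 10 intervals after the first: 10 × 14 = 140 days after 25 February 2034.
February has 28 days — 3 days to the end of February leaves 137.
March has 31 days (106 left).
April has 30 days (76 left).
May has 31 days (45 left).
June has 30 days (15 left).
15 days into July → 15 July 2034.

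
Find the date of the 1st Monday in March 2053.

3 March 2053

March 2053 begins on a Saturday, so the first Monday is March 3 (2 days later).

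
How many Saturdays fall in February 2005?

4

2005-02-01 is a Tuesday; the first Saturday on or after it is 2005-02-05 (4 days later).
From 2005-02-05 to 2005-02-28 is 28 − 5 = 23 days.
23 ÷ 7 = 3 full weeks with remainder 2, so 3 more Saturdays after the first → 4.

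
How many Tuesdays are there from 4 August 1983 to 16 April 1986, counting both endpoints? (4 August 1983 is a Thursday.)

4 August 1983 is a Thursday; the first Tuesday on or after it is 9 August 1983 (5 days later).
From 9 August 1983 to 16 April 1986: 144 + 366 + 365 + 106 = 981 days (rest of 1983, 1984, 1985, to 16 April 1986 in 1986).
981 ÷ 7 = 140 full weeks with remainder 1, so 140 more Tuesdays after the first → 141.

141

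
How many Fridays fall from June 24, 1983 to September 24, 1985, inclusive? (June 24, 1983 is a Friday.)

June 24, 1983 is a Friday; the first Friday on or after it is June 24, 1983.
From June 24, 1983 to September 24, 1985: 190 + 366 + 267 = 823 days (rest of 1983, 1984, to September 24, 1985 in 1985).
823 ÷ 7 = 117 full weeks with remainder 4, so 117 more Fridays after the first → 118.

118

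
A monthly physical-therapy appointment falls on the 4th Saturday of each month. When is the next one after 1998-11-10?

November 1998 starts on a Sunday; its first Saturday is the 7th, so the 4th Saturday is the 28th — 1998-11-28.
1998-11-28 is after 1998-11-10, so that is the next one.

1998-11-28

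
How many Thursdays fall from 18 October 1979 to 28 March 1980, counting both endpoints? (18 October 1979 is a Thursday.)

18 October 1979 is a Thursday; the first Thursday on or after it is 18 October 1979.
From 18 October 1979 to 28 March 1980: 13 + 30 + 31 + 31 + 29 + 28 = 162 days (rest of October, November, December, January, February, March).
162 ÷ 7 = 23 full weeks with remainder 1, so 23 more Thursdays after the first → 24.

24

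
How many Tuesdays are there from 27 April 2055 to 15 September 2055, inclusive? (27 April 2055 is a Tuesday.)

27 April 2055 is a Tuesday; the first Tuesday on or after it is 27 April 2055.
From 27 April 2055 to 15 September 2055: 3 + 31 + 30 + 31 + 31 + 15 = 141 days (rest of April, May, June, July, August, September).
141 ÷ 7 = 20 full weeks with remainder 1, so 20 more Tuesdays after the first → 21.

21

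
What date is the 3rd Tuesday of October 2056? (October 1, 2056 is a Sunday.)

2056-10-17

October 2056 begins on a Sunday, so the first Tuesday is October 3 (2 days later).
The 3rd Tuesday is 2 weeks later: 3 + 14 = 17.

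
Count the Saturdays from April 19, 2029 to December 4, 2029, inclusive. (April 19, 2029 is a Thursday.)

April 19, 2029 is a Thursday; the first Saturday on or after it is April 21, 2029 (2 days later).
From April 21, 2029 to December 4, 2029: 9 + 31 + 30 + 31 + 31 + 30 + 31 + 30 + 4 = 227 days (rest of April, May, June, July, August, September, October, November, December).
227 ÷ 7 = 32 full weeks with remainder 3, so 32 more Saturdays after the first → 33.

33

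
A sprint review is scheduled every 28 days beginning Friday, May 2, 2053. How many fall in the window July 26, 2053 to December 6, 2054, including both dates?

Occurrences land 28·i days after May 2, 2053 for i = 0, 1, 2, …
July 26, 2053 is 85 days after the start; 85 ÷ 28 = 3 remainder 1; since the remainder is 1, round up to i = 4. First occurrence in the window: #5 on August 22, 2053 (4×28 = 112 days in).
December 6, 2054 is 583 days after the start; 583 ÷ 28 = 20 remainder 23. Last occurrence in the window: #21 on November 13, 2054.
Occurrences #5 through #21: 17 in total.

17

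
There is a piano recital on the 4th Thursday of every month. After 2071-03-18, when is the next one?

March 2071 starts on a Sunday; its first Thursday is the 5th, so the 4th Thursday is the 26th — 2071-03-26.
2071-03-26 is after 2071-03-18, so that is the next one.

2071-03-26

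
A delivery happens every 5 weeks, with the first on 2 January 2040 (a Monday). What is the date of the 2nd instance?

6 February 2040

The 2nd occurrence is 1 interval after the first: 1 × 35 = 35 days after 2 January 2040.
January has 31 days — 29 days to the end of January leaves 6.
6 days into February → 6 February 2040.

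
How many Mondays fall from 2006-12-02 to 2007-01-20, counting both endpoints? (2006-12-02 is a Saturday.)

2006-12-02 is a Saturday; the first Monday on or after it is 2006-12-04 (2 days later).
From 2006-12-04 to 2007-01-20: 27 + 20 = 47 days (rest of December, January).
47 ÷ 7 = 6 full weeks with remainder 5, so 6 more Mondays after the first → 7.

7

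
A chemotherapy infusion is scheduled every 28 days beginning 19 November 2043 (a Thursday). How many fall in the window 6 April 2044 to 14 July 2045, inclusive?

17

Occurrences land 28·i days after 19 November 2043 for i = 0, 1, 2, …
6 April 2044 is 139 days after the start; 139 ÷ 28 = 4 remainder 27; since the remainder is 27, round up to i = 5. First occurrence in the window: #6 on 7 April 2044 (5×28 = 140 days in).
14 July 2045 is 603 days after the start; 603 ÷ 28 = 21 remainder 15. Last occurrence in the window: #22 on 29 June 2045.
Occurrences #6 through #22: 17 in total.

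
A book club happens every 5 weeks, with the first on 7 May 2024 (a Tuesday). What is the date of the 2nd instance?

11 June 2024

The 2nd occurrence is 1 interval after the first: 1 × 35 = 35 days after 7 May 2024.
May has 31 days — 24 days to the end of May leaves 11.
11 days into June → 11 June 2024.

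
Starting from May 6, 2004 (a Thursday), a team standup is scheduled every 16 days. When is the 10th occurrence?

Sep 27, 2004

The 10th occurrence is 9 intervals after the first: 9 × 16 = 144 days after May 6, 2004.
May has 31 days — 25 days to the end of May leaves 119.
Jun has 30 days (89 left).
Jul has 31 days (58 left).
Aug has 31 days (27 left).
27 days into Sep → Sep 27, 2004.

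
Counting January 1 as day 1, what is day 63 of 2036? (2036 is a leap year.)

Jan has 31 days (63 − 31 = 32 remain).
Feb has 29 days (32 − 29 = 3 remain).
3 into Mar → Mar 3.

Mar 3, 2036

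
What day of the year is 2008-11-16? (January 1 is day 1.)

Days in months before November: 31 + 29 + 31 + 30 + 31 + 30 + 31 + 31 + 30 + 31 = 305.
Plus 16 days into November → day 321.

321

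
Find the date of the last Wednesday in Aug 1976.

Aug 25, 1976

Aug 1976 begins on a Sunday, so the first Wednesday is Aug 4 (3 days later).
Aug 1976 has 31 days. Adding weeks: 4, 11, 18, 25 — the last one ≤ 31 is the 25th.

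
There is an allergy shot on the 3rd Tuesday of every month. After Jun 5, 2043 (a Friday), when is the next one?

Jun 16, 2043

Jun 2043 starts on a Monday; its first Tuesday is the 2nd, so the 3rd Tuesday is the 16th — Jun 16, 2043.
Jun 16, 2043 is after Jun 5, 2043, so that is the next one.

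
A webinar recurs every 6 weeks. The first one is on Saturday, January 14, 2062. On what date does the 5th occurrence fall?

July 1, 2062

The 5th occurrence is 4 intervals after the first: 4 × 42 = 168 days after January 14, 2062.
January has 31 days — 17 days to the end of January leaves 151.
February has 28 days (123 left).
March has 31 days (92 left).
April has 30 days (62 left).
May has 31 days (31 left).
June has 30 days (1 left).
1 day into July → July 1, 2062.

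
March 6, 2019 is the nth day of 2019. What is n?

Days in months before March: 31 + 28 = 59.
Plus 6 days into March → day 65.

65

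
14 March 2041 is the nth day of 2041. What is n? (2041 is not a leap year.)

Days in months before March: 31 + 28 = 59.
Plus 14 days into March → day 73.

73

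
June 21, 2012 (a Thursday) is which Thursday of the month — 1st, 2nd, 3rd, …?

Day 21 falls in week ⌈21/7⌉ of the month.
Days 1–7 hold the 1st Thursday, 8–14 the 2nd, 15–21 the 3rd, 22–28 the 4th, 29–31 the 5th.
21 is in the range for the 3rd.

3rd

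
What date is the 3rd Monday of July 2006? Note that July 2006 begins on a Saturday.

2006-07-17

July 2006 begins on a Saturday, so the first Monday is July 3 (2 days later).
The 3rd Monday is 2 weeks later: 3 + 14 = 17.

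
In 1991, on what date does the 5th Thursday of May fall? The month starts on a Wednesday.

May 30, 1991

May 1991 begins on a Wednesday, so the first Thursday is May 2 (1 day later).
The 5th Thursday is 4 weeks later: 2 + 28 = 30.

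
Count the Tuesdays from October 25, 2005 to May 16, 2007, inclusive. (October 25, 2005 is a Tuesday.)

82

October 25, 2005 is a Tuesday; the first Tuesday on or after it is October 25, 2005.
From October 25, 2005 to May 16, 2007: 67 + 365 + 136 = 568 days (rest of 2005, 2006, to May 16, 2007 in 2007).
568 ÷ 7 = 81 full weeks with remainder 1, so 81 more Tuesdays after the first → 82.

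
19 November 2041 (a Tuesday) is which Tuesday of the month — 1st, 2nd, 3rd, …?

3rd

Day 19 falls in week ⌈19/7⌉ of the month.
Days 1–7 hold the 1st Tuesday, 8–14 the 2nd, 15–21 the 3rd, 22–28 the 4th, 29–31 the 5th.
19 is in the range for the 3rd.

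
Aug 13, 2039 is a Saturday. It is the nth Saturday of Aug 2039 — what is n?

2nd

Day 13 falls in week ⌈13/7⌉ of the month.
Days 1–7 hold the 1st Saturday, 8–14 the 2nd, 15–21 the 3rd, 22–28 the 4th, 29–31 the 5th.
13 is in the range for the 2nd.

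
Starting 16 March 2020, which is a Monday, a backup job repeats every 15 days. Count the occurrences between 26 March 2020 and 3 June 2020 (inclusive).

5

Occurrences land 15·i days after 16 March 2020 for i = 0, 1, 2, …
26 March 2020 is 10 days after the start; 10 ÷ 15 = 0 remainder 10; since the remainder is 10, round up to i = 1. First occurrence in the window: #2 on 31 March 2020 (1×15 = 15 days in).
3 June 2020 is 79 days after the start; 79 ÷ 15 = 5 remainder 4. Last occurrence in the window: #6 on 30 May 2020.
Occurrences #2 through #6: 5 in total.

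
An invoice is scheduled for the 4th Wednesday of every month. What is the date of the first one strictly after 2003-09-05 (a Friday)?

September 2003 starts on a Monday; its first Wednesday is the 3rd, so the 4th Wednesday is the 24th — 2003-09-24.
2003-09-24 is after 2003-09-05, so that is the next one.

2003-09-24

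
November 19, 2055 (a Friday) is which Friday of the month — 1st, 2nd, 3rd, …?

3rd

Day 19 falls in week ⌈19/7⌉ of the month.
Days 1–7 hold the 1st Friday, 8–14 the 2nd, 15–21 the 3rd, 22–28 the 4th, 29–31 the 5th.
19 is in the range for the 3rd.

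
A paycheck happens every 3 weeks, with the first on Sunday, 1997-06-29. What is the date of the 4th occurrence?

1997-08-31

The 4th occurrence is 3 intervals after the first: 3 × 21 = 63 days after 1997-06-29.
June has 30 days — 1 day to the end of June leaves 62.
July has 31 days (31 left).
31 days into August → 1997-08-31.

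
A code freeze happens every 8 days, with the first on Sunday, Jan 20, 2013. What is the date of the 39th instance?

Nov 20, 2013

The 39th occurrence is 38 intervals after the first: 38 × 8 = 304 days after Jan 20, 2013.
Jan has 31 days — 11 days to the end of Jan leaves 293.
Feb has 28 days (265 left).
Mar has 31 days (234 left).
Apr has 30 days (204 left).
May has 31 days (173 left).
Jun has 30 days (143 left).
Jul has 31 days (112 left).
Aug has 31 days (81 left).
Sep has 30 days (51 left).
Oct has 31 days (20 left).
20 days into Nov → Nov 20, 2013.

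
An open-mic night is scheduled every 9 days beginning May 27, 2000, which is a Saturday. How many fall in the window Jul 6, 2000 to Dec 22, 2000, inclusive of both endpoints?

Occurrences land 9·i days after May 27, 2000 for i = 0, 1, 2, …
Jul 6, 2000 is 40 days after the start; 40 ÷ 9 = 4 remainder 4; since the remainder is 4, round up to i = 5. First occurrence in the window: #6 on Jul 11, 2000 (5×9 = 45 days in).
Dec 22, 2000 is 209 days after the start; 209 ÷ 9 = 23 remainder 2. Last occurrence in the window: #24 on Dec 20, 2000.
Occurrences #6 through #24: 19 in total.

19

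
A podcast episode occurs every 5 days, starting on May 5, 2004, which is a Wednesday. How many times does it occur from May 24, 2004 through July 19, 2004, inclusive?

12

Occurrences land 5·i days after May 5, 2004 for i = 0, 1, 2, …
May 24, 2004 is 19 days after the start; 19 ÷ 5 = 3 remainder 4; since the remainder is 4, round up to i = 4. First occurrence in the window: #5 on May 25, 2004 (4×5 = 20 days in).
July 19, 2004 is 75 days after the start; 75 ÷ 5 = 15 remainder 0. Last occurrence in the window: #16 on July 19, 2004.
Occurrences #5 through #16: 12 in total.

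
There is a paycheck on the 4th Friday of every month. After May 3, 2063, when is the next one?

May 2063 starts on a Tuesday; its first Friday is the 4th, so the 4th Friday is the 25th — May 25, 2063.
May 25, 2063 is after May 3, 2063, so that is the next one.

May 25, 2063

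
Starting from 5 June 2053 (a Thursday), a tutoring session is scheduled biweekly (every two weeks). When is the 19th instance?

12 February 2054

The 19th occurrence is 18 intervals after the first: 18 × 14 = 252 days after 5 June 2053.
June has 30 days — 25 days to the end of June leaves 227.
July has 31 days (196 left).
August has 31 days (165 left).
September has 30 days (135 left).
October has 31 days (104 left).
November has 30 days (74 left).
December has 31 days (43 left).
January has 31 days (12 left).
12 days into February → 12 February 2054.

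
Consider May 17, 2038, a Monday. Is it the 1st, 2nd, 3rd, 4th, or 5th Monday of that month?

3rd

Day 17 falls in week ⌈17/7⌉ of the month.
Days 1–7 hold the 1st Monday, 8–14 the 2nd, 15–21 the 3rd, 22–28 the 4th, 29–31 the 5th.
17 is in the range for the 3rd.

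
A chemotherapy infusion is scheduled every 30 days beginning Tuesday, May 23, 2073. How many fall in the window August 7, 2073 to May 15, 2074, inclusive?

9

Occurrences land 30·i days after May 23, 2073 for i = 0, 1, 2, …
August 7, 2073 is 76 days after the start; 76 ÷ 30 = 2 remainder 16; since the remainder is 16, round up to i = 3. First occurrence in the window: #4 on August 21, 2073 (3×30 = 90 days in).
May 15, 2074 is 357 days after the start; 357 ÷ 30 = 11 remainder 27. Last occurrence in the window: #12 on April 18, 2074.
Occurrences #4 through #12: 9 in total.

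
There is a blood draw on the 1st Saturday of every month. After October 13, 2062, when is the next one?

November 4, 2062

October 2062 starts on a Sunday, so its 1st Saturday is October 7, 2062 (6 days in).
That is not after October 13, 2062, so look at November 2062.
November 2062 starts on a Wednesday, so its 1st Saturday is November 4, 2062 (3 days in).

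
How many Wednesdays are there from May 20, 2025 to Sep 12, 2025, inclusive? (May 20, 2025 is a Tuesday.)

May 20, 2025 is a Tuesday; the first Wednesday on or after it is May 21, 2025 (1 day later).
From May 21, 2025 to Sep 12, 2025: 10 + 30 + 31 + 31 + 12 = 114 days (rest of May, Jun, Jul, Aug, Sep).
114 ÷ 7 = 16 full weeks with remainder 2, so 16 more Wednesdays after the first → 17.

17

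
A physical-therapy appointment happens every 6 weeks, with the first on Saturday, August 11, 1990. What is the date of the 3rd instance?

November 3, 1990

The 3rd occurrence is 2 intervals after the first: 2 × 42 = 84 days after August 11, 1990.
August has 31 days — 20 days to the end of August leaves 64.
September has 30 days (34 left).
October has 31 days (3 left).
3 days into November → November 3, 1990.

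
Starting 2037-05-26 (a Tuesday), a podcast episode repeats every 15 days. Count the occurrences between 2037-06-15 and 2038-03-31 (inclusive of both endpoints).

19

Occurrences land 15·i days after 2037-05-26 for i = 0, 1, 2, …
2037-06-15 is 20 days after the start; 20 ÷ 15 = 1 remainder 5; since the remainder is 5, round up to i = 2. First occurrence in the window: #3 on 2037-06-25 (2×15 = 30 days in).
2038-03-31 is 309 days after the start; 309 ÷ 15 = 20 remainder 9. Last occurrence in the window: #21 on 2038-03-22.
Occurrences #3 through #21: 19 in total.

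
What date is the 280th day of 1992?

6 October 1992

January has 31 days (280 − 31 = 249 remain).
February has 29 days (249 − 29 = 220 remain).
March has 31 days (220 − 31 = 189 remain).
April has 30 days (189 − 30 = 159 remain).
May has 31 days (159 − 31 = 128 remain).
June has 30 days (128 − 30 = 98 remain).
July has 31 days (98 − 31 = 67 remain).
August has 31 days (67 − 31 = 36 remain).
September has 30 days (36 − 30 = 6 remain).
6 into October → October 6.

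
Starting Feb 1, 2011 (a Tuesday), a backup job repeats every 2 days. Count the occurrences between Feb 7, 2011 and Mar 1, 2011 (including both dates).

Occurrences land 2·i days after Feb 1, 2011 for i = 0, 1, 2, …
Feb 7, 2011 is 6 days after the start; 6 ÷ 2 = 3 remainder 0. First occurrence in the window: #4 on Feb 7, 2011 (3×2 = 6 days in).
Mar 1, 2011 is 28 days after the start; 28 ÷ 2 = 14 remainder 0. Last occurrence in the window: #15 on Mar 1, 2011.
Occurrences #4 through #15: 12 in total.

12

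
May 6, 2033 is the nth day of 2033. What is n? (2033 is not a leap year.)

Days in months before May: 31 + 28 + 31 + 30 = 120.
Plus 6 days into May → day 126.

126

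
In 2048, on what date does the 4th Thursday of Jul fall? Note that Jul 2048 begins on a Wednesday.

Jul 2048 begins on a Wednesday, so the first Thursday is Jul 2 (1 day later).
The 4th Thursday is 3 weeks later: 2 + 21 = 23.

Jul 23, 2048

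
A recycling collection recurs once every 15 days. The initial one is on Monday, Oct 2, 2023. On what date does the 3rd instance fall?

The 3rd occurrence is 2 intervals after the first: 2 × 15 = 30 days after Oct 2, 2023.
Oct has 31 days — 29 days to the end of Oct leaves 1.
1 day into Nov → Nov 1, 2023.

Nov 1, 2023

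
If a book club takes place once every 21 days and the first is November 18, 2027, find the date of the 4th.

The 4th occurrence is 3 intervals after the first: 3 × 21 = 63 days after November 18, 2027.
November has 30 days — 12 days to the end of November leaves 51.
December has 31 days (20 left).
20 days into January → January 20, 2028.

January 20, 2028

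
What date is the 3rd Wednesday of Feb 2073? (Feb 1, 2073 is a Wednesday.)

Feb 2073 begins on a Wednesday, so the first Wednesday is Feb 1.
The 3rd Wednesday is 2 weeks later: 1 + 14 = 15.

Feb 15, 2073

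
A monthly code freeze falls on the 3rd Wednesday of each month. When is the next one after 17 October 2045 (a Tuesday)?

October 2045 starts on a Sunday; its first Wednesday is the 4th, so the 3rd Wednesday is the 18th — 18 October 2045.
18 October 2045 is after 17 October 2045, so that is the next one.

18 October 2045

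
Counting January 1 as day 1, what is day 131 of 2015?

January has 31 days (131 − 31 = 100 remain).
February has 28 days (100 − 28 = 72 remain).
March has 31 days (72 − 31 = 41 remain).
April has 30 days (41 − 30 = 11 remain).
11 into May → May 11.

2015-05-11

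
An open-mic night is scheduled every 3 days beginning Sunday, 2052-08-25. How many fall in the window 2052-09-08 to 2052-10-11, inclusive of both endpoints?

11

Occurrences land 3·i days after 2052-08-25 for i = 0, 1, 2, …
2052-09-08 is 14 days after the start; 14 ÷ 3 = 4 remainder 2; since the remainder is 2, round up to i = 5. First occurrence in the window: #6 on 2052-09-09 (5×3 = 15 days in).
2052-10-11 is 47 days after the start; 47 ÷ 3 = 15 remainder 2. Last occurrence in the window: #16 on 2052-10-09.
Occurrences #6 through #16: 11 in total.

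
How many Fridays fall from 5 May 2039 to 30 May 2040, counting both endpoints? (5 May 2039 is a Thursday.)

56

5 May 2039 is a Thursday; the first Friday on or after it is 6 May 2039 (1 day later).
From 6 May 2039 to 30 May 2040: 239 + 151 = 390 days (rest of 2039, to 30 May 2040 in 2040).
390 ÷ 7 = 55 full weeks with remainder 5, so 55 more Fridays after the first → 56.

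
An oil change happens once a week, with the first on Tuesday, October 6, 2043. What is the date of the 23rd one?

March 8, 2044

The 23rd occurrence is 22 intervals after the first: 22 × 7 = 154 days after October 6, 2043.
October has 31 days — 25 days to the end of October leaves 129.
November has 30 days (99 left).
December has 31 days (68 left).
January has 31 days (37 left).
February has 29 days (8 left).
8 days into March → March 8, 2044.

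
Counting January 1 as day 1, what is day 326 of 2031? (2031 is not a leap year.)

Nov 22, 2031

Jan has 31 days (326 − 31 = 295 remain).
Feb has 28 days (295 − 28 = 267 remain).
Mar has 31 days (267 − 31 = 236 remain).
Apr has 30 days (236 − 30 = 206 remain).
May has 31 days (206 − 31 = 175 remain).
Jun has 30 days (175 − 30 = 145 remain).
Jul has 31 days (145 − 31 = 114 remain).
Aug has 31 days (114 − 31 = 83 remain).
Sep has 30 days (83 − 30 = 53 remain).
Oct has 31 days (53 − 31 = 22 remain).
22 into Nov → Nov 22.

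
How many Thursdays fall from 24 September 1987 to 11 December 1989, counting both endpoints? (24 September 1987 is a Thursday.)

24 September 1987 is a Thursday; the first Thursday on or after it is 24 September 1987.
From 24 September 1987 to 11 December 1989: 98 + 366 + 345 = 809 days (rest of 1987, 1988, to 11 December 1989 in 1989).
809 ÷ 7 = 115 full weeks with remainder 4, so 115 more Thursdays after the first → 116.

116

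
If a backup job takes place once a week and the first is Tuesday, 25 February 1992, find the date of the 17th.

The 17th occurrence is 16 intervals after the first: 16 × 7 = 112 days after 25 February 1992.
February has 29 days — 4 days to the end of February leaves 108.
March has 31 days (77 left).
April has 30 days (47 left).
May has 31 days (16 left).
16 days into June → 16 June 1992.

16 June 1992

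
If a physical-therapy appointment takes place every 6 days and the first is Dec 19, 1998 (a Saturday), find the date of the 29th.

The 29th occurrence is 28 intervals after the first: 28 × 6 = 168 days after Dec 19, 1998.
Dec has 31 days — 12 days to the end of Dec leaves 156.
Jan has 31 days (125 left).
Feb has 28 days (97 left).
Mar has 31 days (66 left).
Apr has 30 days (36 left).
May has 31 days (5 left).
5 days into Jun → Jun 5, 1999.

Jun 5, 1999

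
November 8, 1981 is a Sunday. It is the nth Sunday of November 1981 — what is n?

2nd

Day 8 falls in week ⌈8/7⌉ of the month.
Days 1–7 hold the 1st Sunday, 8–14 the 2nd, 15–21 the 3rd, 22–28 the 4th, 29–31 the 5th.
8 is in the range for the 2nd.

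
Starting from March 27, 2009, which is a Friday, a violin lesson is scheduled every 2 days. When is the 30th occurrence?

May 24, 2009

The 30th occurrence is 29 intervals after the first: 29 × 2 = 58 days after March 27, 2009.
March has 31 days — 4 days to the end of March leaves 54.
April has 30 days (24 left).
24 days into May → May 24, 2009.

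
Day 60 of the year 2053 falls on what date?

January has 31 days (60 − 31 = 29 remain).
February has 28 days (29 − 28 = 1 remain).
1 into March → March 1.

March 1, 2053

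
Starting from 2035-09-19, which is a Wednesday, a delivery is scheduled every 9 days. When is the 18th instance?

The 18th occurrence is 17 intervals after the first: 17 × 9 = 153 days after 2035-09-19.
September has 30 days — 11 days to the end of September leaves 142.
October has 31 days (111 left).
November has 30 days (81 left).
December has 31 days (50 left).
January has 31 days (19 left).
19 days into February → 2036-02-19.

2036-02-19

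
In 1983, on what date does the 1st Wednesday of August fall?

The first Wednesday of August 1983 is August 3.

1983-08-03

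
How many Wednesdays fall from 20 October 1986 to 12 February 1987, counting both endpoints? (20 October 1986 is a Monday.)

17

20 October 1986 is a Monday; the first Wednesday on or after it is 22 October 1986 (2 days later).
From 22 October 1986 to 12 February 1987: 9 + 30 + 31 + 31 + 12 = 113 days (rest of October, November, December, January, February).
113 ÷ 7 = 16 full weeks with remainder 1, so 16 more Wednesdays after the first → 17.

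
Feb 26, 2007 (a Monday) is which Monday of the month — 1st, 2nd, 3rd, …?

Day 26 falls in week ⌈26/7⌉ of the month.
Days 1–7 hold the 1st Monday, 8–14 the 2nd, 15–21 the 3rd, 22–28 the 4th, 29–31 the 5th.
26 is in the range for the 4th.

4th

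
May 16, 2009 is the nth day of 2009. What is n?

136

Days in months before May: 31 + 28 + 31 + 30 = 120.
Plus 16 days into May → day 136.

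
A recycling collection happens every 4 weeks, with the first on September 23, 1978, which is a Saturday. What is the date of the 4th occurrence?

December 16, 1978

The 4th occurrence is 3 intervals after the first: 3 × 28 = 84 days after September 23, 1978.
September has 30 days — 7 days to the end of September leaves 77.
October has 31 days (46 left).
November has 30 days (16 left).
16 days into December → December 16, 1978.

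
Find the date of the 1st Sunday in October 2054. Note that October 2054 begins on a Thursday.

4 October 2054

October 2054 begins on a Thursday, so the first Sunday is October 4 (3 days later).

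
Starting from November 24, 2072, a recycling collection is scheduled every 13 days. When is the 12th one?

April 16, 2073

The 12th occurrence is 11 intervals after the first: 11 × 13 = 143 days after November 24, 2072.
November has 30 days — 6 days to the end of November leaves 137.
December has 31 days (106 left).
January has 31 days (75 left).
February has 28 days (47 left).
March has 31 days (16 left).
16 days into April → April 16, 2073.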